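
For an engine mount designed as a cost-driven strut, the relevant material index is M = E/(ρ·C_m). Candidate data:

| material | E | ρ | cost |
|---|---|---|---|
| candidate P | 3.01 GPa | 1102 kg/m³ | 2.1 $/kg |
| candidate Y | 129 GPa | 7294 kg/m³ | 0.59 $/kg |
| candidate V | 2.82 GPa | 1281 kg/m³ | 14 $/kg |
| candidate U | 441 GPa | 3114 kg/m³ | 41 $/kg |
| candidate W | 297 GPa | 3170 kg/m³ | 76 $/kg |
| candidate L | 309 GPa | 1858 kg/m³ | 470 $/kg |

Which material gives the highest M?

Computing M directly (units already consistent):
  candidate Y: M = 30.0 MN·m per $
  candidate U: M = 3.45 MN·m per $
  candidate P: M = 1.30 MN·m per $
  candidate W: M = 1.23 MN·m per $
  candidate L: M = 0.354 MN·m per $
  candidate V: M = 0.157 MN·m per $
Candidate Y ranks first.

candidate Y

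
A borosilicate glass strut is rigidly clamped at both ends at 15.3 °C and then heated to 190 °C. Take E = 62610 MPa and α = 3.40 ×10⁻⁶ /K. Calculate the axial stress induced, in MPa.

37.2 MPa

E = 62610 MPa = 62.61 GPa.
ΔT = 174.7 K. Constrained thermal stress σ = E·α·ΔT = 62.61×10³ MPa × 3.40×10⁻⁶ × 174.7 = 37.2 MPa (compressive).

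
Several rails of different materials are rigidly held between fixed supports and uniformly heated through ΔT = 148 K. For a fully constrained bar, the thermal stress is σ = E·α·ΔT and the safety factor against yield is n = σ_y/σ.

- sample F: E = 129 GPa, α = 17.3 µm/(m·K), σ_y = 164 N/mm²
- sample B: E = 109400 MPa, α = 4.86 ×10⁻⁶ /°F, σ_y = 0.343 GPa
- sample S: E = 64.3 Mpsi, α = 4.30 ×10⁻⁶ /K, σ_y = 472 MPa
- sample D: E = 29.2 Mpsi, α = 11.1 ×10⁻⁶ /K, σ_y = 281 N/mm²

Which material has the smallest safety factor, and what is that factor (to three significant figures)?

sample F, n = 0.497

Per material, after unit conversion:
  sample F: E = 129.0, α = 17.3, σ_y = 164.0 → σ = 330 MPa, n = 0.497
  sample B: E = 109.4, α = 8.75, σ_y = 343.0 → σ = 142 MPa, n = 2.42
  sample S: E = 443.3, α = 4.30, σ_y = 472.0 → σ = 282 MPa, n = 1.67
  sample D: E = 201.3, α = 11.1, σ_y = 281.0 → σ = 331 MPa, n = 0.850
Sample F has the lowest safety factor, n = 0.497.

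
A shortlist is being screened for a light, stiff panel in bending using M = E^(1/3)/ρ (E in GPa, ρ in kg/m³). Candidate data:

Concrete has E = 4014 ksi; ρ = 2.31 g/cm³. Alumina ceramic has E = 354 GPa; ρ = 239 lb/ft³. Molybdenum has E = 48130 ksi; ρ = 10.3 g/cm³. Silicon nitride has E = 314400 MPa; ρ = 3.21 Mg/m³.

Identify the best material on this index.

silicon nitride

After converting to SI:
  concrete: E = 27.68 GPa, ρ = 2310 kg/m³
  alumina ceramic: E = 354.0 GPa, ρ = 3828 kg/m³
  molybdenum: E = 331.8 GPa, ρ = 10300 kg/m³
  silicon nitride: E = 314.4 GPa, ρ = 3210 kg/m³
  silicon nitride: M = 2.12×10⁻³
  alumina ceramic: M = 1.85×10⁻³
  concrete: M = 1.31×10⁻³
  molybdenum: M = 0.672×10⁻³
Silicon nitride ranks first.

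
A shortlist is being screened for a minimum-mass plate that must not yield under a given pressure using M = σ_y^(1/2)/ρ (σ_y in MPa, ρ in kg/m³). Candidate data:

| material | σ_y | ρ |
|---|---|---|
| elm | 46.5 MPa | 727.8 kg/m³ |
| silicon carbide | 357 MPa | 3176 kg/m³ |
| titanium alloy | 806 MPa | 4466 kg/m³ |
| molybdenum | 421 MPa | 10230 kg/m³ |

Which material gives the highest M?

Per-candidate index values:
  elm: M = 9.37×10⁻³
  titanium alloy: M = 6.36×10⁻³
  silicon carbide: M = 5.95×10⁻³
  molybdenum: M = 2.01×10⁻³
Elm ranks first.

elm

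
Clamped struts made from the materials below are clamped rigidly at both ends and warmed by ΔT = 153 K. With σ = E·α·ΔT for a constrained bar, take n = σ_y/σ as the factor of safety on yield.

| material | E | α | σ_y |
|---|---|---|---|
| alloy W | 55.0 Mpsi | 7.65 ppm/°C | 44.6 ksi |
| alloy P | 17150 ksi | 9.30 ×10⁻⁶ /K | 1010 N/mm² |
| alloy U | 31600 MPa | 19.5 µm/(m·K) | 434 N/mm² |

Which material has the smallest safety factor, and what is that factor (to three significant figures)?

alloy W, n = 0.693

Per material, after unit conversion:
  alloy W: E = 379.2, α = 7.65, σ_y = 307.5 → σ = 444 MPa, n = 0.693
  alloy P: E = 118.2, α = 9.30, σ_y = 1010 → σ = 168 MPa, n = 6.00
  alloy U: E = 31.60, α = 19.5, σ_y = 434.0 → σ = 94.3 MPa, n = 4.60
Smallest n: alloy W with n = 0.693.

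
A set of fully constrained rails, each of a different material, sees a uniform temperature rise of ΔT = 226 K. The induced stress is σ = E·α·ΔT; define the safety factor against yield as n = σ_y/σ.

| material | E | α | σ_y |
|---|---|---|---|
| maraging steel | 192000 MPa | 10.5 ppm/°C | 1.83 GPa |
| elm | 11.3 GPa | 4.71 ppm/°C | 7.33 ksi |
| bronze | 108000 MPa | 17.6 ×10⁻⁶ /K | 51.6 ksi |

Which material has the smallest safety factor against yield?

Per material, after unit conversion:
  maraging steel: E = 192.0, α = 10.5, σ_y = 1830 → σ = 456 MPa, n = 4.02
  elm: E = 11.30, α = 4.71, σ_y = 50.54 → σ = 12.0 MPa, n = 4.20
  bronze: E = 108.0, α = 17.6, σ_y = 355.8 → σ = 430 MPa, n = 0.828
The minimum is bronze at n = 0.828.

bronze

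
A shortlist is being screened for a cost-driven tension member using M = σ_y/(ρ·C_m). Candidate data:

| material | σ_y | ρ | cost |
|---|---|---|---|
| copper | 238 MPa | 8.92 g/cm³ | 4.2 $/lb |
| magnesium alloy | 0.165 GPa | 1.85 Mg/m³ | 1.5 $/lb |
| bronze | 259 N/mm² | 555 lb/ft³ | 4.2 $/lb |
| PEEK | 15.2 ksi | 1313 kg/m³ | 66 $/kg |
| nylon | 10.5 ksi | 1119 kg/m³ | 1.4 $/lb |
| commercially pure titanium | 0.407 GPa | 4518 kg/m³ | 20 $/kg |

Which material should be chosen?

magnesium alloy

Convert each candidate to consistent units, then evaluate M:
  copper: σ_y = 238.0 MPa, ρ = 8920 kg/m³, cost = 9.259 $/kg
  magnesium alloy: σ_y = 165.0 MPa, ρ = 1850 kg/m³, cost = 3.307 $/kg
  bronze: σ_y = 259.0 MPa, ρ = 8890 kg/m³, cost = 9.259 $/kg
  PEEK: σ_y = 104.8 MPa, ρ = 1313 kg/m³, cost = 66.00 $/kg
  nylon: σ_y = 72.39 MPa, ρ = 1119 kg/m³, cost = 3.086 $/kg
  commercially pure titanium: σ_y = 407.0 MPa, ρ = 4518 kg/m³, cost = 20.00 $/kg
  magnesium alloy: M = 27.0 kN·m per $
  nylon: M = 21.0 kN·m per $
  commercially pure titanium: M = 4.50 kN·m per $
  bronze: M = 3.15 kN·m per $
  copper: M = 2.88 kN·m per $
  PEEK: M = 1.21 kN·m per $
Highest index: magnesium alloy.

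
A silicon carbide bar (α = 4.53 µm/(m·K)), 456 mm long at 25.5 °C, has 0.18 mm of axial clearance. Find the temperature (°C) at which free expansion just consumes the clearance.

113 °C

α·L₀·ΔT = 0.18 mm ⇒ ΔT = 0.18 / (4.53×10⁻⁶ × 456.0) = 87.14 K.
T = 25.5 + 87.14 = 112.6 °C.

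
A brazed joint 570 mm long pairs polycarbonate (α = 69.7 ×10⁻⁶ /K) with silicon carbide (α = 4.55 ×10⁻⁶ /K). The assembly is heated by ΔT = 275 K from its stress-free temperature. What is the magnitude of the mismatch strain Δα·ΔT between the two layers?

Δα = |69.7 − 4.55|×10⁻⁶/K = 65.2×10⁻⁶/K.
Mismatch strain = Δα·ΔT = 65.2×10⁻⁶ × 275.0 = 0.0179.

0.0179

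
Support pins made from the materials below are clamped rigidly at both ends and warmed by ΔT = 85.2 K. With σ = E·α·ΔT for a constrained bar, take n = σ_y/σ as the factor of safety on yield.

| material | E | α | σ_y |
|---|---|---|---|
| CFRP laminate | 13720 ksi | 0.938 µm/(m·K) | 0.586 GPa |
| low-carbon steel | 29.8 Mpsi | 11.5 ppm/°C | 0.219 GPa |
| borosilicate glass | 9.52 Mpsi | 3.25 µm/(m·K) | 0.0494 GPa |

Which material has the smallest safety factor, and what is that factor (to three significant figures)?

With everything in SI (GPa, ×10⁻⁶/K, MPa):
  CFRP laminate: E = 94.60, α = 0.938, σ_y = 586.0 → σ = 7.56 MPa, n = 77.5
  low-carbon steel: E = 205.5, α = 11.5, σ_y = 219.0 → σ = 201 MPa, n = 1.09
  borosilicate glass: E = 65.64, α = 3.25, σ_y = 49.40 → σ = 18.2 MPa, n = 2.72
Smallest n: low-carbon steel with n = 1.09.

low-carbon steel, n = 1.09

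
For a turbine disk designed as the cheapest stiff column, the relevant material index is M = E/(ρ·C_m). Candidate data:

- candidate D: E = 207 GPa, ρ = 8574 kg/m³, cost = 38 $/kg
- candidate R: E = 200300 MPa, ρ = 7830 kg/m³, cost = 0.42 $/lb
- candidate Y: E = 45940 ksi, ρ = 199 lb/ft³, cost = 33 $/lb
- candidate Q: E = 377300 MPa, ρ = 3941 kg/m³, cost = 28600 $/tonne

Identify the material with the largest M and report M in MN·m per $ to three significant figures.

candidate R, M = 27.6 MN·m per $

After converting to SI:
  candidate D: E = 207.0 GPa, ρ = 8574 kg/m³, cost = 38.00 $/kg
  candidate R: E = 200.3 GPa, ρ = 7830 kg/m³, cost = 0.9259 $/kg
  candidate Y: E = 316.7 GPa, ρ = 3188 kg/m³, cost = 72.75 $/kg
  candidate Q: E = 377.3 GPa, ρ = 3941 kg/m³, cost = 28.60 $/kg
  candidate R: M = 27.6 MN·m per $
  candidate Q: M = 3.35 MN·m per $
  candidate Y: M = 1.37 MN·m per $
  candidate D: M = 0.635 MN·m per $
The maximum is for candidate R.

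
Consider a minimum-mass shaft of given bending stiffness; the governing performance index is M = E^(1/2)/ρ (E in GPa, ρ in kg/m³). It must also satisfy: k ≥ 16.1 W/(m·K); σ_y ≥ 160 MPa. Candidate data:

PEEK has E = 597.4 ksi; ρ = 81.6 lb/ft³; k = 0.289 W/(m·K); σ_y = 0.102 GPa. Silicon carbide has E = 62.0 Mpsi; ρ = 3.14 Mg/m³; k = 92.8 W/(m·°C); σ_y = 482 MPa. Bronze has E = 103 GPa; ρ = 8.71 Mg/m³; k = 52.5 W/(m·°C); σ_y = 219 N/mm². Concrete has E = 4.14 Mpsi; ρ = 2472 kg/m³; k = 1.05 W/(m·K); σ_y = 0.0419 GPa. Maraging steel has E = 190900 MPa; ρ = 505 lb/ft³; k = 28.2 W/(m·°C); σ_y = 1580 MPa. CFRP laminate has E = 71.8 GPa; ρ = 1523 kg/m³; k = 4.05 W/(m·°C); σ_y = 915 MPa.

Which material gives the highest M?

silicon carbide

Screen on constraints: k ≥ 16.1 W/(m·K); σ_y ≥ 160 MPa. Survivors: silicon carbide, bronze, maraging steel.
In SI units:
  silicon carbide: E = 427.5 GPa, ρ = 3140 kg/m³
  bronze: E = 103.0 GPa, ρ = 8710 kg/m³
  maraging steel: E = 190.9 GPa, ρ = 8089 kg/m³
  silicon carbide: M = 6.58×10⁻³
  maraging steel: M = 1.71×10⁻³
  bronze: M = 1.17×10⁻³
Highest index: silicon carbide.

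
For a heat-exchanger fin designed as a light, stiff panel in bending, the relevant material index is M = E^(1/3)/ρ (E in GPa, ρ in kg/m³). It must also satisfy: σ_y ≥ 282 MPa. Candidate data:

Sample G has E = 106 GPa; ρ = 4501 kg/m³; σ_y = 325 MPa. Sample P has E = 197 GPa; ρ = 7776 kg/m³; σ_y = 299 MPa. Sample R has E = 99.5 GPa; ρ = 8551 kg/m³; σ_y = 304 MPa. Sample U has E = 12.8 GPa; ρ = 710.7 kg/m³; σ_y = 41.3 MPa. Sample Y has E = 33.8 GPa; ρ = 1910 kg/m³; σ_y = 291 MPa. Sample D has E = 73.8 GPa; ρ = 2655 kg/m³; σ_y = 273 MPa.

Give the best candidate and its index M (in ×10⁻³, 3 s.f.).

Screen on constraints: σ_y ≥ 282 MPa. Survivors: sample G, sample P, sample R, sample Y.
Per-candidate index values:
  sample Y: M = 1.69×10⁻³
  sample G: M = 1.05×10⁻³
  sample P: M = 0.748×10⁻³
  sample R: M = 0.542×10⁻³
Sample Y has the largest M.

sample Y, M = 1.69×10⁻³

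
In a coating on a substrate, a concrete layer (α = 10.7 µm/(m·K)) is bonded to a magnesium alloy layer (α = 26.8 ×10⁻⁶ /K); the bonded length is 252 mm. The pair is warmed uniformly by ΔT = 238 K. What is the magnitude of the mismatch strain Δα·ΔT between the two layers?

Δα = |10.7 − 26.8|×10⁻⁶/K = 16.1×10⁻⁶/K.
Mismatch strain = Δα·ΔT = 16.1×10⁻⁶ × 238.0 = 3.83×10⁻³.

3.83×10⁻³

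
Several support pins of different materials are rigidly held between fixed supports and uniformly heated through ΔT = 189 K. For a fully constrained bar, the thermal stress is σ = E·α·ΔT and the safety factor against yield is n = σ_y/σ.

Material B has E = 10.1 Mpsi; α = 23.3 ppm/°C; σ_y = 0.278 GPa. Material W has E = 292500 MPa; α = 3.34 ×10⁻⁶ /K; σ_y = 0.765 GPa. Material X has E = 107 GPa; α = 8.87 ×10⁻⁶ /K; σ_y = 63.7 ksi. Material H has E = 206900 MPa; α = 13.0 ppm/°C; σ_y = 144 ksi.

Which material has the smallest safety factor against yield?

Converting E to GPa, α to ×10⁻⁶/K, σ_y to MPa, then σ and n for each:
  material B: E = 69.64, α = 23.3, σ_y = 278.0 → σ = 307 MPa, n = 0.907
  material W: E = 292.5, α = 3.34, σ_y = 765.0 → σ = 185 MPa, n = 4.14
  material X: E = 107.0, α = 8.87, σ_y = 439.2 → σ = 179 MPa, n = 2.45
  material H: E = 206.9, α = 13.0, σ_y = 992.8 → σ = 508 MPa, n = 1.95
Smallest n: material B with n = 0.907.

material B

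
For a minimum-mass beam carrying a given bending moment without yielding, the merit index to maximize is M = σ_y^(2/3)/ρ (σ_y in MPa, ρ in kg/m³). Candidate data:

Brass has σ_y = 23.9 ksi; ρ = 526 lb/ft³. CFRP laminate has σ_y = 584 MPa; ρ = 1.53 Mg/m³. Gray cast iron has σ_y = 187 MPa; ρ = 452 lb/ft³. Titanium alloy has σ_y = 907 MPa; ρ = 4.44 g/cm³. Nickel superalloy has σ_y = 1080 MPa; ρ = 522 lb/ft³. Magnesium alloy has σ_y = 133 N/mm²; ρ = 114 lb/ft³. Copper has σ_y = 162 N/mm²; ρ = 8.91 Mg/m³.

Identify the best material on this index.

Normalizing units and computing the index:
  brass: σ_y = 164.8 MPa, ρ = 8426 kg/m³
  CFRP laminate: σ_y = 584.0 MPa, ρ = 1530 kg/m³
  gray cast iron: σ_y = 187.0 MPa, ρ = 7240 kg/m³
  titanium alloy: σ_y = 907.0 MPa, ρ = 4440 kg/m³
  nickel superalloy: σ_y = 1080 MPa, ρ = 8362 kg/m³
  magnesium alloy: σ_y = 133.0 MPa, ρ = 1826 kg/m³
  copper: σ_y = 162.0 MPa, ρ = 8910 kg/m³
  CFRP laminate: M = 45.7×10⁻³
  titanium alloy: M = 21.1×10⁻³
  magnesium alloy: M = 14.3×10⁻³
  nickel superalloy: M = 12.6×10⁻³
  gray cast iron: M = 4.52×10⁻³
  brass: M = 3.57×10⁻³
  copper: M = 3.34×10⁻³
The maximum is for CFRP laminate.

CFRP laminate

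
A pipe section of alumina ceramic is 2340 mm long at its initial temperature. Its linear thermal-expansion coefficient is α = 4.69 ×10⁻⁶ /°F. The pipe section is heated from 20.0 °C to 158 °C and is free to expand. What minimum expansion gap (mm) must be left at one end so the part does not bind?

2.73 mm

Convert α: 4.69×10⁻⁶/°F × (9/5) = 8.44×10⁻⁶/K.
ΔT = 158 − 20.0 = 138.0 K.
ΔL = α·L₀·ΔT = 8.44×10⁻⁶ × 2340 mm × 138.0 K = 2.73 mm.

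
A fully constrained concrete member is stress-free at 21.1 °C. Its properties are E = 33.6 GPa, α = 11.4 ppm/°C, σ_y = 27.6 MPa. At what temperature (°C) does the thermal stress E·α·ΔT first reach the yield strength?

93.2 °C

E·α·ΔT = 27.60 MPa ⇒ ΔT = 27.60 / (33.60×10³ × 11.4×10⁻⁶) = 72.06 K.
T = 21.1 + 72.06 = 93.16 °C.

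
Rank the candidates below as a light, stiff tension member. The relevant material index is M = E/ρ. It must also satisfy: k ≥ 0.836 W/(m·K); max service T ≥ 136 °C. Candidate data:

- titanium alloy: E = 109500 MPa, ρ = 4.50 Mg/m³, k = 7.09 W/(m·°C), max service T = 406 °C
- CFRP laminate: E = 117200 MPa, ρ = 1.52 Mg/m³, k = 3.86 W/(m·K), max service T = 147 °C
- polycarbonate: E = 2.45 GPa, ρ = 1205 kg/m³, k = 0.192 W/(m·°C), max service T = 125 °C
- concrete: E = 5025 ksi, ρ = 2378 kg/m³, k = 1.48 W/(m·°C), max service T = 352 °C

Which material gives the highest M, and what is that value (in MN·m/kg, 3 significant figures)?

CFRP laminate, M = 77.1 MN·m/kg

Screen on constraints: k ≥ 0.836 W/(m·K); max service T ≥ 136 °C. Survivors: titanium alloy, CFRP laminate, concrete.
Convert each candidate to consistent units, then evaluate M:
  titanium alloy: E = 109.5 GPa, ρ = 4500 kg/m³
  CFRP laminate: E = 117.2 GPa, ρ = 1520 kg/m³
  concrete: E = 34.65 GPa, ρ = 2378 kg/m³
  CFRP laminate: M = 77.1 MN·m/kg
  titanium alloy: M = 24.3 MN·m/kg
  concrete: M = 14.6 MN·m/kg
The maximum is for CFRP laminate.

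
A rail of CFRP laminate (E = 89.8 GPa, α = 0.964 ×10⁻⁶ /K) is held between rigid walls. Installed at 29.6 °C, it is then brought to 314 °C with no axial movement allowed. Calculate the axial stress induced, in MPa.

24.6 MPa

ΔT = 284.4 K. Constrained thermal stress σ = E·α·ΔT = 89.80×10³ MPa × 0.964×10⁻⁶ × 284.4 = 24.6 MPa (compressive).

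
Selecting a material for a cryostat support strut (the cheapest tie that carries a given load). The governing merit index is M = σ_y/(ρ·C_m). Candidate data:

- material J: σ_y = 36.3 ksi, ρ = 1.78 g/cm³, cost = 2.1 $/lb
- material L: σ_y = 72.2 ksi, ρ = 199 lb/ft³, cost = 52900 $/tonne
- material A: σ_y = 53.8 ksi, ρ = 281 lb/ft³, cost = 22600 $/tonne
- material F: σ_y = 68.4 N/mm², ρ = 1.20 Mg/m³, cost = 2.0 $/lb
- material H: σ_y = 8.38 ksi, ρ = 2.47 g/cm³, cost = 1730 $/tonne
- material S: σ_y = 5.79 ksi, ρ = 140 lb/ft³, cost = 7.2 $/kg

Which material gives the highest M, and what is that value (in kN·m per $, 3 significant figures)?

Convert each candidate to consistent units, then evaluate M:
  material J: σ_y = 250.3 MPa, ρ = 1780 kg/m³, cost = 4.630 $/kg
  material L: σ_y = 497.8 MPa, ρ = 3188 kg/m³, cost = 52.90 $/kg
  material A: σ_y = 370.9 MPa, ρ = 4501 kg/m³, cost = 22.60 $/kg
  material F: σ_y = 68.40 MPa, ρ = 1200 kg/m³, cost = 4.409 $/kg
  material H: σ_y = 57.78 MPa, ρ = 2470 kg/m³, cost = 1.730 $/kg
  material S: σ_y = 39.92 MPa, ρ = 2243 kg/m³, cost = 7.200 $/kg
  material J: M = 30.4 kN·m per $
  material H: M = 13.5 kN·m per $
  material F: M = 12.9 kN·m per $
  material A: M = 3.65 kN·m per $
  material L: M = 2.95 kN·m per $
  material S: M = 2.47 kN·m per $
Material J ranks first.

material J, M = 30.4 kN·m per $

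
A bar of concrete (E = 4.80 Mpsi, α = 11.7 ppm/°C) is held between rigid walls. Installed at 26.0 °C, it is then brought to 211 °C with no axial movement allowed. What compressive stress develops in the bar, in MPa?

71.6 MPa

E = 4.80 Mpsi = 33.09 GPa.
ΔT = 185.0 K. Constrained thermal stress σ = E·α·ΔT = 33.09×10³ MPa × 11.7×10⁻⁶ × 185.0 = 71.6 MPa (compressive).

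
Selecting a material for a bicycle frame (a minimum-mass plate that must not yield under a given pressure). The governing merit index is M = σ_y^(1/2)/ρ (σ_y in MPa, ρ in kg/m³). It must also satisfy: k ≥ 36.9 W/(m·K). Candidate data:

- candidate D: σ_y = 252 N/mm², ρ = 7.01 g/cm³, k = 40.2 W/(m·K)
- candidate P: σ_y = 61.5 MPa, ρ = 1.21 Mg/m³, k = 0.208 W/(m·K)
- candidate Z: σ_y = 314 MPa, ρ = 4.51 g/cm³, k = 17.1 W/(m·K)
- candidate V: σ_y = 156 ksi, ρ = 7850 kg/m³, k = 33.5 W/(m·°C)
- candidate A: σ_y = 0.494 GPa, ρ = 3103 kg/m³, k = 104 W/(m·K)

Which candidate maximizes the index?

candidate A

Screen on constraints: k ≥ 36.9 W/(m·K). Survivors: candidate D, candidate A.
Normalizing units and computing the index:
  candidate D: σ_y = 252.0 MPa, ρ = 7010 kg/m³
  candidate A: σ_y = 494.0 MPa, ρ = 3103 kg/m³
  candidate A: M = 7.16×10⁻³
  candidate D: M = 2.26×10⁻³
Candidate A has the largest M.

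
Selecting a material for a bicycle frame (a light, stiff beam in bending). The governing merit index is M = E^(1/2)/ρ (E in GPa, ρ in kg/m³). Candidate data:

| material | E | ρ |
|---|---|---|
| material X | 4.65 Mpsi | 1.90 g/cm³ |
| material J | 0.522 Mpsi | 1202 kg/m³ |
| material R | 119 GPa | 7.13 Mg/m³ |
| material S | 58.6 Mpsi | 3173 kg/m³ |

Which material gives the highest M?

Normalizing units and computing the index:
  material X: E = 32.06 GPa, ρ = 1900 kg/m³
  material J: E = 3.599 GPa, ρ = 1202 kg/m³
  material R: E = 119.0 GPa, ρ = 7130 kg/m³
  material S: E = 404.0 GPa, ρ = 3173 kg/m³
  material S: M = 6.33×10⁻³
  material X: M = 2.98×10⁻³
  material J: M = 1.58×10⁻³
  material R: M = 1.53×10⁻³
Material S has the largest M.

material S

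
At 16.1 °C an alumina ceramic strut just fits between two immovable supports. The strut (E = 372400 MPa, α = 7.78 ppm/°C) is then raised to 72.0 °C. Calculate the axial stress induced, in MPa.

E = 372400 MPa = 372.4 GPa.
ΔT = 55.90 K. Constrained thermal stress σ = E·α·ΔT = 372.4×10³ MPa × 7.78×10⁻⁶ × 55.90 = 162 MPa (compressive).

162 MPa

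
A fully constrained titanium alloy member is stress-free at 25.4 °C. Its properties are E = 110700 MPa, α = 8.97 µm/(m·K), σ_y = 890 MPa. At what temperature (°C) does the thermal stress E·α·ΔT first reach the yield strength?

922 °C

E = 110700 MPa = 110.7 GPa.
E·α·ΔT = 890.0 MPa ⇒ ΔT = 890.0 / (110.7×10³ × 8.97×10⁻⁶) = 896.3 K.
T = 25.4 + 896.3 = 921.7 °C.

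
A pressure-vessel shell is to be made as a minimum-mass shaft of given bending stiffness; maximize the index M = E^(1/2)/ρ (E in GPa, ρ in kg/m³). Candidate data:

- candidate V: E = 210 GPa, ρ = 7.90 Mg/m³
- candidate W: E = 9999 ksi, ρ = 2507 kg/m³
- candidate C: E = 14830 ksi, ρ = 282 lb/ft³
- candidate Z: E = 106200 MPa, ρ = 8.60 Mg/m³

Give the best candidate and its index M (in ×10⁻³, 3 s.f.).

candidate W, M = 3.31×10⁻³

Normalizing units and computing the index:
  candidate V: E = 210.0 GPa, ρ = 7900 kg/m³
  candidate W: E = 68.94 GPa, ρ = 2507 kg/m³
  candidate C: E = 102.2 GPa, ρ = 4517 kg/m³
  candidate Z: E = 106.2 GPa, ρ = 8600 kg/m³
  candidate W: M = 3.31×10⁻³
  candidate C: M = 2.24×10⁻³
  candidate V: M = 1.83×10⁻³
  candidate Z: M = 1.20×10⁻³
Highest index: candidate W.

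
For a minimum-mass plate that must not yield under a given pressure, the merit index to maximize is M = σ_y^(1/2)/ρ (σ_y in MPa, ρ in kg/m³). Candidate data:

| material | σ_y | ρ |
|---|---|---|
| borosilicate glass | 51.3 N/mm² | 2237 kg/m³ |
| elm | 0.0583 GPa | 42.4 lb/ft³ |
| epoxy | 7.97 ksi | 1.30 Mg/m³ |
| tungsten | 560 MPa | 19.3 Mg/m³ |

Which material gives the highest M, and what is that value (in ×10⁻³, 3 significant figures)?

Convert each candidate to consistent units, then evaluate M:
  borosilicate glass: σ_y = 51.30 MPa, ρ = 2237 kg/m³
  elm: σ_y = 58.30 MPa, ρ = 679.2 kg/m³
  epoxy: σ_y = 54.95 MPa, ρ = 1300 kg/m³
  tungsten: σ_y = 560.0 MPa, ρ = 19300 kg/m³
  elm: M = 11.2×10⁻³
  epoxy: M = 5.70×10⁻³
  borosilicate glass: M = 3.20×10⁻³
  tungsten: M = 1.23×10⁻³
Highest index: elm.

elm, M = 11.2×10⁻³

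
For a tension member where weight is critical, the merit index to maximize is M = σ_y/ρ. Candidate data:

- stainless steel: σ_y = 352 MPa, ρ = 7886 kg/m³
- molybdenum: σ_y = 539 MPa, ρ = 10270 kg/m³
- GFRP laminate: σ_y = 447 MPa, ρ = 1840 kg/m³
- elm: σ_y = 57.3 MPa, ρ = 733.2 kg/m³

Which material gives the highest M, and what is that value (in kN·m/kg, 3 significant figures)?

Per-candidate index values:
  GFRP laminate: M = 243 kN·m/kg
  elm: M = 78.2 kN·m/kg
  molybdenum: M = 52.5 kN·m/kg
  stainless steel: M = 44.6 kN·m/kg
The maximum is for GFRP laminate.

GFRP laminate, M = 243 kN·m/kg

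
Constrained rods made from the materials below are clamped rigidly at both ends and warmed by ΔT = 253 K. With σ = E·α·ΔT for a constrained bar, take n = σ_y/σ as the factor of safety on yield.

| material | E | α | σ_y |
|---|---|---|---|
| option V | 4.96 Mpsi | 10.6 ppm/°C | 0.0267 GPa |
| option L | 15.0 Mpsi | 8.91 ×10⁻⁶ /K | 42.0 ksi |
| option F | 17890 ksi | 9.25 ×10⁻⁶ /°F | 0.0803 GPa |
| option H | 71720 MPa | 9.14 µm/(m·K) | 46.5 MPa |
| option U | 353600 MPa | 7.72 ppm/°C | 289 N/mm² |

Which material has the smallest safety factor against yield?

With everything in SI (GPa, ×10⁻⁶/K, MPa):
  option V: E = 34.20, α = 10.6, σ_y = 26.70 → σ = 91.7 MPa, n = 0.291
  option L: E = 103.4, α = 8.91, σ_y = 289.6 → σ = 233 MPa, n = 1.24
  option F: E = 123.3, α = 16.6, σ_y = 80.30 → σ = 520 MPa, n = 0.155
  option H: E = 71.72, α = 9.14, σ_y = 46.50 → σ = 166 MPa, n = 0.280
  option U: E = 353.6, α = 7.72, σ_y = 289.0 → σ = 691 MPa, n = 0.418
The minimum is option F at n = 0.155.

option F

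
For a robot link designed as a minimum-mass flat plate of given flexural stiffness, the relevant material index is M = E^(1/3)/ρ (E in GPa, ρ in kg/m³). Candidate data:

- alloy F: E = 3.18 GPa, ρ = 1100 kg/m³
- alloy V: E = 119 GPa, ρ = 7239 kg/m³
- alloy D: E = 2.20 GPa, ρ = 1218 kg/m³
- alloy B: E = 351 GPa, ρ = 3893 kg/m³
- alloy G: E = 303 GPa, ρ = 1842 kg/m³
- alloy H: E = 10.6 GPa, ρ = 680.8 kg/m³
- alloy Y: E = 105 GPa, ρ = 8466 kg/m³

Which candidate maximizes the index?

alloy G

Computing M directly (units already consistent):
  alloy G: M = 3.65×10⁻³
  alloy H: M = 3.23×10⁻³
  alloy B: M = 1.81×10⁻³
  alloy F: M = 1.34×10⁻³
  alloy D: M = 1.07×10⁻³
  alloy V: M = 0.679×10⁻³
  alloy Y: M = 0.557×10⁻³
Alloy G ranks first.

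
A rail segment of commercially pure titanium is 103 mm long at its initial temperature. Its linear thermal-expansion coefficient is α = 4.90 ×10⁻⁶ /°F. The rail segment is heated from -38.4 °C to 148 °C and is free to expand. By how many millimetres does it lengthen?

0.169 mm

Convert α: 4.90×10⁻⁶/°F × (9/5) = 8.82×10⁻⁶/K.
ΔT = 148 − (-38.4) = 186.4 K.
ΔL = α·L₀·ΔT = 8.82×10⁻⁶ × 103 mm × 186.4 K = 0.169 mm.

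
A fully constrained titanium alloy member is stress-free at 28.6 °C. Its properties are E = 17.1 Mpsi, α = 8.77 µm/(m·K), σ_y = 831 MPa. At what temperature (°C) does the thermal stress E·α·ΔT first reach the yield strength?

E = 17.1 Mpsi = 117.9 GPa.
E·α·ΔT = 831.0 MPa ⇒ ΔT = 831.0 / (117.9×10³ × 8.77×10⁻⁶) = 803.7 K.
T = 28.6 + 803.7 = 832.3 °C.

832 °C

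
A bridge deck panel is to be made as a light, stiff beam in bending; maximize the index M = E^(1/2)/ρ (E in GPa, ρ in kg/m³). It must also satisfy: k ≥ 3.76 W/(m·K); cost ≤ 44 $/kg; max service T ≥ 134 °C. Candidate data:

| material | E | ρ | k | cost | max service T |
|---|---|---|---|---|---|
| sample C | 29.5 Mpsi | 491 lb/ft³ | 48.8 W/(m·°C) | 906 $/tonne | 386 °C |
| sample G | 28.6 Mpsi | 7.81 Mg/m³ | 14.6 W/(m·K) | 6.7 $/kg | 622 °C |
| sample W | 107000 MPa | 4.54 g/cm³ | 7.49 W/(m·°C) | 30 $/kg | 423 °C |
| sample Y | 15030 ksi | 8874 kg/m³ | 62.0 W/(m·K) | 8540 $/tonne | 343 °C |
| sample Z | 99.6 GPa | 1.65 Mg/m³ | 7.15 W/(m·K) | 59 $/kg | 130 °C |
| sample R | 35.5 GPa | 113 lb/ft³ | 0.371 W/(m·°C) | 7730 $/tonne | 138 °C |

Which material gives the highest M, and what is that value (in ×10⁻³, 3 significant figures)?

sample W, M = 2.28×10⁻³

Screen on constraints: k ≥ 3.76 W/(m·K); cost ≤ 44 $/kg; max service T ≥ 134 °C. Survivors: sample C, sample G, sample W, sample Y.
In SI units:
  sample C: E = 203.4 GPa, ρ = 7865 kg/m³
  sample G: E = 197.2 GPa, ρ = 7810 kg/m³
  sample W: E = 107.0 GPa, ρ = 4540 kg/m³
  sample Y: E = 103.6 GPa, ρ = 8874 kg/m³
  sample W: M = 2.28×10⁻³
  sample C: M = 1.81×10⁻³
  sample G: M = 1.80×10⁻³
  sample Y: M = 1.15×10⁻³
The maximum is for sample W.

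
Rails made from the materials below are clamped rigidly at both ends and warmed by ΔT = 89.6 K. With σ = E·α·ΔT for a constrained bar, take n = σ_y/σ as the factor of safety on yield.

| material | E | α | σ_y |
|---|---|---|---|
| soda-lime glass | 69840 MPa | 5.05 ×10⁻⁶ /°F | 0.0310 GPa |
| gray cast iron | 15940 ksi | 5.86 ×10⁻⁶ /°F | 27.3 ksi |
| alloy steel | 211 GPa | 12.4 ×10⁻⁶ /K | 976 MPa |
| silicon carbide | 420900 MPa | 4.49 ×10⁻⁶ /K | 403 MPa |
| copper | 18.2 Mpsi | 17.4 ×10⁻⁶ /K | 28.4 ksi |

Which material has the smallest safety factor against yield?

soda-lime glass

Per material, after unit conversion:
  soda-lime glass: E = 69.84, α = 9.09, σ_y = 31.00 → σ = 56.9 MPa, n = 0.545
  gray cast iron: E = 109.9, α = 10.5, σ_y = 188.2 → σ = 104 MPa, n = 1.81
  alloy steel: E = 211.0, α = 12.4, σ_y = 976.0 → σ = 234 MPa, n = 4.16
  silicon carbide: E = 420.9, α = 4.49, σ_y = 403.0 → σ = 169 MPa, n = 2.38
  copper: E = 125.5, α = 17.4, σ_y = 195.8 → σ = 196 MPa, n = 1.00
Soda-lime glass has the lowest safety factor, n = 0.545.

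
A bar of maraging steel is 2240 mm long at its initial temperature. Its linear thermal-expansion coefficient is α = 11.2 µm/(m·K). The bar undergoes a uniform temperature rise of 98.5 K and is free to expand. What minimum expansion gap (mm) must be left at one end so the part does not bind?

2.47 mm

ΔL = α·L₀·ΔT = 11.2×10⁻⁶ × 2240 mm × 98.50 K = 2.47 mm.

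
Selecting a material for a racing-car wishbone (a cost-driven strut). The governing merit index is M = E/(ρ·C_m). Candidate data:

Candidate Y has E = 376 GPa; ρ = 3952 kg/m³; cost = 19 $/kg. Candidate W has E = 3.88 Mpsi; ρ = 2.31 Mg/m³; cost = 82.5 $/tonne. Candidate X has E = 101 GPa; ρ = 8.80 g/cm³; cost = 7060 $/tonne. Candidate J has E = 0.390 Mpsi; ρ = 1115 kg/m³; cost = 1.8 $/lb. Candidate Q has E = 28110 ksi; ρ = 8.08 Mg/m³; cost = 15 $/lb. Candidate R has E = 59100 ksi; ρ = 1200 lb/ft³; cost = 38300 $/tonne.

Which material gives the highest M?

In SI units:
  candidate Y: E = 376.0 GPa, ρ = 3952 kg/m³, cost = 19.00 $/kg
  candidate W: E = 26.75 GPa, ρ = 2310 kg/m³, cost = 0.08250 $/kg
  candidate X: E = 101.0 GPa, ρ = 8800 kg/m³, cost = 7.060 $/kg
  candidate J: E = 2.689 GPa, ρ = 1115 kg/m³, cost = 3.968 $/kg
  candidate Q: E = 193.8 GPa, ρ = 8080 kg/m³, cost = 33.07 $/kg
  candidate R: E = 407.5 GPa, ρ = 19220 kg/m³, cost = 38.30 $/kg
  candidate W: M = 140 MN·m per $
  candidate Y: M = 5.01 MN·m per $
  candidate X: M = 1.63 MN·m per $
  candidate Q: M = 0.725 MN·m per $
  candidate J: M = 0.608 MN·m per $
  candidate R: M = 0.553 MN·m per $
Highest index: candidate W.

candidate W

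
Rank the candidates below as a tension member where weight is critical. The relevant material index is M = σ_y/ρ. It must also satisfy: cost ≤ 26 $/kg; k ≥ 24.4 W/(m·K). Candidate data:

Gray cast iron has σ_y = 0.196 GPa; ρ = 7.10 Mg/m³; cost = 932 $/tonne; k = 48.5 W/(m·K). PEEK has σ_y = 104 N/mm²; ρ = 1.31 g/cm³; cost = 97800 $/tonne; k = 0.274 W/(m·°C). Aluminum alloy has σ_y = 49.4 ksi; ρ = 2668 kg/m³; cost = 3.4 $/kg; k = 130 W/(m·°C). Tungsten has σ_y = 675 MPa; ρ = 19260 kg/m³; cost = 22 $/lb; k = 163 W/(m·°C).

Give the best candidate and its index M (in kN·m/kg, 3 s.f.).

aluminum alloy, M = 128 kN·m/kg

Screen on constraints: cost ≤ 26 $/kg; k ≥ 24.4 W/(m·K). Survivors: gray cast iron, aluminum alloy.
Normalizing units and computing the index:
  gray cast iron: σ_y = 196.0 MPa, ρ = 7100 kg/m³
  aluminum alloy: σ_y = 340.6 MPa, ρ = 2668 kg/m³
  aluminum alloy: M = 128 kN·m/kg
  gray cast iron: M = 27.6 kN·m/kg
Aluminum alloy ranks first.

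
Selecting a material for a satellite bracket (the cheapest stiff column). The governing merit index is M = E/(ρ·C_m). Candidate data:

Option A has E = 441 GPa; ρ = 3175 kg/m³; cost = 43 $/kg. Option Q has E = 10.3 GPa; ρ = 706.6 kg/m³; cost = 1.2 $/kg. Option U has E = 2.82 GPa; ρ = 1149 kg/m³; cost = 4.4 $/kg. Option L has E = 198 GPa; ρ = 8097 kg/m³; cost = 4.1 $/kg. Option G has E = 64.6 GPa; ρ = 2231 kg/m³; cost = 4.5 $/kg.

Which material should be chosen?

Per-candidate index values:
  option Q: M = 12.1 MN·m per $
  option G: M = 6.43 MN·m per $
  option L: M = 5.96 MN·m per $
  option A: M = 3.23 MN·m per $
  option U: M = 0.558 MN·m per $
The maximum is for option Q.

option Q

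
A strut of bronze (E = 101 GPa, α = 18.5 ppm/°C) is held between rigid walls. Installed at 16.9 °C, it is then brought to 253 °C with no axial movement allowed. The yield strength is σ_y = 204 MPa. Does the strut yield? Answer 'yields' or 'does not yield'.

ΔT = 236.1 K. Constrained thermal stress σ = E·α·ΔT = 101.0×10³ MPa × 18.5×10⁻⁶ × 236.1 = 441 MPa (compressive).
Compare to σ_y = 204 MPa: σ ≥ σ_y, so it yields.

yields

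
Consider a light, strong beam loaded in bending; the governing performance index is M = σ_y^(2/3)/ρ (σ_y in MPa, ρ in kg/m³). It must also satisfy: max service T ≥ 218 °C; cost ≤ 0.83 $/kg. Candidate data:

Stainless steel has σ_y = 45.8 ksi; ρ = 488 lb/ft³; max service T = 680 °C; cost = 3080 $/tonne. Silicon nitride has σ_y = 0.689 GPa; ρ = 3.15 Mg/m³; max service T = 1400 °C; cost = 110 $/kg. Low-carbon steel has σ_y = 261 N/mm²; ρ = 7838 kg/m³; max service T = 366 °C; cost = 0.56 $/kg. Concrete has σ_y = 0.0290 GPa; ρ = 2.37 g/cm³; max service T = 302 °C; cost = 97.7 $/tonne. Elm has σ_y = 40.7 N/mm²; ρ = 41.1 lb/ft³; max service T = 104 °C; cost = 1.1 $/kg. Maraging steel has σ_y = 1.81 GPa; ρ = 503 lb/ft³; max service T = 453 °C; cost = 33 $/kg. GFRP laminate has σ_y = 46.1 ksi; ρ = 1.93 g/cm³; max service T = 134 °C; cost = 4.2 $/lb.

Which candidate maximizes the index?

low-carbon steel

Screen on constraints: max service T ≥ 218 °C; cost ≤ 0.83 $/kg. Survivors: low-carbon steel, concrete.
Normalizing units and computing the index:
  low-carbon steel: σ_y = 261.0 MPa, ρ = 7838 kg/m³
  concrete: σ_y = 29.00 MPa, ρ = 2370 kg/m³
  low-carbon steel: M = 5.21×10⁻³
  concrete: M = 3.98×10⁻³
Low-carbon steel ranks first.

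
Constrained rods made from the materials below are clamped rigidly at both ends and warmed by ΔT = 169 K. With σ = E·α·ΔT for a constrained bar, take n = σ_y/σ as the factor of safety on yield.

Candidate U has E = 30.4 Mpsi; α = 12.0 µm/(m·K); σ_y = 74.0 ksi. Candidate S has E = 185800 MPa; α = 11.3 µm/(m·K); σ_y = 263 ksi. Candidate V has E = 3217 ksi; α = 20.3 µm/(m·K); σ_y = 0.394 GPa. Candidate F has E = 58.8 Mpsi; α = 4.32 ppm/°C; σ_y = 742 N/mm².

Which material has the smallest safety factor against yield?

candidate U

With everything in SI (GPa, ×10⁻⁶/K, MPa):
  candidate U: E = 209.6, α = 12.0, σ_y = 510.2 → σ = 425 MPa, n = 1.20
  candidate S: E = 185.8, α = 11.3, σ_y = 1813 → σ = 355 MPa, n = 5.11
  candidate V: E = 22.18, α = 20.3, σ_y = 394.0 → σ = 76.1 MPa, n = 5.18
  candidate F: E = 405.4, α = 4.32, σ_y = 742.0 → σ = 296 MPa, n = 2.51
Candidate U has the lowest safety factor, n = 1.20.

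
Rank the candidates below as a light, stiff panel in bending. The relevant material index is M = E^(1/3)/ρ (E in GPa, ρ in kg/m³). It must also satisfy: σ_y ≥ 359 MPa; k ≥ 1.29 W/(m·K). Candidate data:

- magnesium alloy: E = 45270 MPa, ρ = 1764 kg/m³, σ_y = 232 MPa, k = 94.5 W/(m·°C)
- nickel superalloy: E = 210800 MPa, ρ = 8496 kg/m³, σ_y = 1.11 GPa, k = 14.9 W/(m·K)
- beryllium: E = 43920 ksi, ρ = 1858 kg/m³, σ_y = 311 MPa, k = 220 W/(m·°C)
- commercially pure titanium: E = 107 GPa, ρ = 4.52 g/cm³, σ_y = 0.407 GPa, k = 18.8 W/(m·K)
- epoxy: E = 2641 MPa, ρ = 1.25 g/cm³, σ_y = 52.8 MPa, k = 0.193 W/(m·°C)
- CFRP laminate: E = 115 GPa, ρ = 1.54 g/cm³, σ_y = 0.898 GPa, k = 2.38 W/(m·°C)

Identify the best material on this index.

CFRP laminate

Screen on constraints: σ_y ≥ 359 MPa; k ≥ 1.29 W/(m·K). Survivors: nickel superalloy, commercially pure titanium, CFRP laminate.
In SI units:
  nickel superalloy: E = 210.8 GPa, ρ = 8496 kg/m³
  commercially pure titanium: E = 107.0 GPa, ρ = 4520 kg/m³
  CFRP laminate: E = 115.0 GPa, ρ = 1540 kg/m³
  CFRP laminate: M = 3.16×10⁻³
  commercially pure titanium: M = 1.05×10⁻³
  nickel superalloy: M = 0.701×10⁻³
CFRP laminate has the largest M.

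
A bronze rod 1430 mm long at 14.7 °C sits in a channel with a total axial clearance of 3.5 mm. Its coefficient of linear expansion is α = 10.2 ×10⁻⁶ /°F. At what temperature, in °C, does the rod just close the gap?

α = 10.2×10⁻⁶/°F × 9/5 = 18.4×10⁻⁶/K.
α·L₀·ΔT = 3.5 mm ⇒ ΔT = 3.5 / (18.4×10⁻⁶ × 1430.0) = 133.3 K.
T = 14.7 + 133.3 = 148.0 °C.

148 °C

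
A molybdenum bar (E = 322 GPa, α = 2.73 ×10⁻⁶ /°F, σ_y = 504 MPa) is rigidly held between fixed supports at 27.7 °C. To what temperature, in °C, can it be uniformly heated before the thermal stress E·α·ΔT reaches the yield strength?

α = 2.73×10⁻⁶/°F × 9/5 = 4.91×10⁻⁶/K.
E·α·ΔT = 504.0 MPa ⇒ ΔT = 504.0 / (322.0×10³ × 4.91×10⁻⁶) = 318.5 K.
T = 27.7 + 318.5 = 346.2 °C.

346 °C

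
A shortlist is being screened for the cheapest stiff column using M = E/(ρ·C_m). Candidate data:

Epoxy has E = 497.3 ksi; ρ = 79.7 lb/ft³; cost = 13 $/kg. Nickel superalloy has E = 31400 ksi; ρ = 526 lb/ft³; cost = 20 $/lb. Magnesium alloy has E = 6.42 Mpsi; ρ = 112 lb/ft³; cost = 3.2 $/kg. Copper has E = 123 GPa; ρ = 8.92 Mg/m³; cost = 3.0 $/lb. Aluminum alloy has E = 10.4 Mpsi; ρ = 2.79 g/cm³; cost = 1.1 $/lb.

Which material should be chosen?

aluminum alloy

Normalizing units and computing the index:
  epoxy: E = 3.429 GPa, ρ = 1277 kg/m³, cost = 13.00 $/kg
  nickel superalloy: E = 216.5 GPa, ρ = 8426 kg/m³, cost = 44.09 $/kg
  magnesium alloy: E = 44.26 GPa, ρ = 1794 kg/m³, cost = 3.200 $/kg
  copper: E = 123.0 GPa, ρ = 8920 kg/m³, cost = 6.614 $/kg
  aluminum alloy: E = 71.71 GPa, ρ = 2790 kg/m³, cost = 2.425 $/kg
  aluminum alloy: M = 10.6 MN·m per $
  magnesium alloy: M = 7.71 MN·m per $
  copper: M = 2.08 MN·m per $
  nickel superalloy: M = 0.583 MN·m per $
  epoxy: M = 0.207 MN·m per $
The maximum is for aluminum alloy.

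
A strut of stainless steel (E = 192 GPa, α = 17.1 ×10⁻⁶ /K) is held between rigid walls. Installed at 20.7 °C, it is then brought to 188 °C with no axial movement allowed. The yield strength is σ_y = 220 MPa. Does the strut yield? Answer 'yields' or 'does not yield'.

yields

ΔT = 167.3 K. Constrained thermal stress σ = E·α·ΔT = 192.0×10³ MPa × 17.1×10⁻⁶ × 167.3 = 549 MPa (compressive).
Compare to σ_y = 220 MPa: σ ≥ σ_y, so it yields.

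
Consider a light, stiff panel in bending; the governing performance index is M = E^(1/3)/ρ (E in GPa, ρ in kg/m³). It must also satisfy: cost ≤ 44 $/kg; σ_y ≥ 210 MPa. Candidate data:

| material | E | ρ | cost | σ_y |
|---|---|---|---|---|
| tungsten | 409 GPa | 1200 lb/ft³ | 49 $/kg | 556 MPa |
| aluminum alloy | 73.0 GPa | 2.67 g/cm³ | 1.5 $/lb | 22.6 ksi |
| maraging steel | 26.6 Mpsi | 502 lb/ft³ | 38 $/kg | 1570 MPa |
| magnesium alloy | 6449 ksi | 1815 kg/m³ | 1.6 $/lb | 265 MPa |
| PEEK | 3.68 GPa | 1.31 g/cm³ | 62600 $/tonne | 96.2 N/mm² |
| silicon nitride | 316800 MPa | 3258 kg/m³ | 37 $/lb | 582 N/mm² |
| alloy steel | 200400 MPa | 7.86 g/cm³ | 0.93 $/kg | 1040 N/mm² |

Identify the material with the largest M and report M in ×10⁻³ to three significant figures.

magnesium alloy, M = 1.95×10⁻³

Screen on constraints: cost ≤ 44 $/kg; σ_y ≥ 210 MPa. Survivors: maraging steel, magnesium alloy, alloy steel.
After converting to SI:
  maraging steel: E = 183.4 GPa, ρ = 8041 kg/m³
  magnesium alloy: E = 44.46 GPa, ρ = 1815 kg/m³
  alloy steel: E = 200.4 GPa, ρ = 7860 kg/m³
  magnesium alloy: M = 1.95×10⁻³
  alloy steel: M = 0.745×10⁻³
  maraging steel: M = 0.707×10⁻³
Highest index: magnesium alloy.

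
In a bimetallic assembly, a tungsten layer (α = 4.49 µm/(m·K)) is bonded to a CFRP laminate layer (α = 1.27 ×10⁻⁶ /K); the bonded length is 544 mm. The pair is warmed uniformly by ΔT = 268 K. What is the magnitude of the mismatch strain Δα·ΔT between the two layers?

8.63×10⁻⁴

Δα = |4.49 − 1.27|×10⁻⁶/K = 3.22×10⁻⁶/K.
Mismatch strain = Δα·ΔT = 3.22×10⁻⁶ × 268.0 = 8.63×10⁻⁴.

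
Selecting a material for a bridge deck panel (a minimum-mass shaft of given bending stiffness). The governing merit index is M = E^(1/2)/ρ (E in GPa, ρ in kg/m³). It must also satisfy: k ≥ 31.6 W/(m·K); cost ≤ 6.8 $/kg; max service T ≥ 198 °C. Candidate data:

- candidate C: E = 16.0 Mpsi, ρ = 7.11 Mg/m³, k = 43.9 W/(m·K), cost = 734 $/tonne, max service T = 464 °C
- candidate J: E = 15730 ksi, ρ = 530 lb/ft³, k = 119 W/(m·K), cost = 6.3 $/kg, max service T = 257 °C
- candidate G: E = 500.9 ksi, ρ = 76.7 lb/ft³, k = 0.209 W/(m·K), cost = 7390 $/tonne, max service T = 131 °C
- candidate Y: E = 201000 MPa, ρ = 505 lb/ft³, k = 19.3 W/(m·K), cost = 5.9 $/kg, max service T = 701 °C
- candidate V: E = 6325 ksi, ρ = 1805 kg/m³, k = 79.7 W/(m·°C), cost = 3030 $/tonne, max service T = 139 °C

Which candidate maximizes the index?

Screen on constraints: k ≥ 31.6 W/(m·K); cost ≤ 6.8 $/kg; max service T ≥ 198 °C. Survivors: candidate C, candidate J.
In SI units:
  candidate C: E = 110.3 GPa, ρ = 7110 kg/m³
  candidate J: E = 108.5 GPa, ρ = 8490 kg/m³
  candidate C: M = 1.48×10⁻³
  candidate J: M = 1.23×10⁻³
Candidate C ranks first.

candidate C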